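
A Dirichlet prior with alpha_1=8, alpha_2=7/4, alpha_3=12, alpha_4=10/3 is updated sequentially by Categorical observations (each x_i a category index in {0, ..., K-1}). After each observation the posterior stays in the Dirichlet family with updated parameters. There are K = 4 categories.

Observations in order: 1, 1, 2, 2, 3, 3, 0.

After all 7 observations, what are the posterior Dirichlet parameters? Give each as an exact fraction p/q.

alpha_1=9, alpha_2=15/4, alpha_3=14, alpha_4=16/3

obs 1: x=1 → posterior Dirichlet(8, 11/4, 12, 10/3)
obs 2: x=1 → posterior Dirichlet(8, 15/4, 12, 10/3)
obs 3: x=2 → posterior Dirichlet(8, 15/4, 13, 10/3)
obs 4: x=2 → posterior Dirichlet(8, 15/4, 14, 10/3)
obs 5: x=3 → posterior Dirichlet(8, 15/4, 14, 13/3)
obs 6: x=3 → posterior Dirichlet(8, 15/4, 14, 16/3)
obs 7: x=0 → posterior Dirichlet(9, 15/4, 14, 16/3)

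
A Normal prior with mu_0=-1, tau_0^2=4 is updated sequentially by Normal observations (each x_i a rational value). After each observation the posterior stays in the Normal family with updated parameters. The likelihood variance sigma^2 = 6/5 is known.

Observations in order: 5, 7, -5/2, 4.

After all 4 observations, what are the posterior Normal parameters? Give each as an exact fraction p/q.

mu_0=132/43, tau_0^2=12/43

obs 1: x=5 → posterior Normal(47/13, 12/13)
obs 2: x=7 → posterior Normal(117/23, 12/23)
obs 3: x=-5/2 → posterior Normal(92/33, 4/11)
obs 4: x=4 → posterior Normal(132/43, 12/43)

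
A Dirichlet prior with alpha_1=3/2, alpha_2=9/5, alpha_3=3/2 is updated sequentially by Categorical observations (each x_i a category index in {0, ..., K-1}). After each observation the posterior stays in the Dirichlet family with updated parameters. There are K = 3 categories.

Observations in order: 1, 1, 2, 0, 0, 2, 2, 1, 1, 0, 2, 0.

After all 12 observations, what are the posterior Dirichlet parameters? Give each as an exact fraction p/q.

obs 1: x=1 → posterior Dirichlet(3/2, 14/5, 3/2)
obs 2: x=1 → posterior Dirichlet(3/2, 19/5, 3/2)
obs 3: x=2 → posterior Dirichlet(3/2, 19/5, 5/2)
obs 4: x=0 → posterior Dirichlet(5/2, 19/5, 5/2)
obs 5: x=0 → posterior Dirichlet(7/2, 19/5, 5/2)
obs 6: x=2 → posterior Dirichlet(7/2, 19/5, 7/2)
obs 7: x=2 → posterior Dirichlet(7/2, 19/5, 9/2)
obs 8: x=1 → posterior Dirichlet(7/2, 24/5, 9/2)
obs 9: x=1 → posterior Dirichlet(7/2, 29/5, 9/2)
obs 10: x=0 → posterior Dirichlet(9/2, 29/5, 9/2)
obs 11: x=2 → posterior Dirichlet(9/2, 29/5, 11/2)
obs 12: x=0 → posterior Dirichlet(11/2, 29/5, 11/2)

alpha_1=11/2, alpha_2=29/5, alpha_3=11/2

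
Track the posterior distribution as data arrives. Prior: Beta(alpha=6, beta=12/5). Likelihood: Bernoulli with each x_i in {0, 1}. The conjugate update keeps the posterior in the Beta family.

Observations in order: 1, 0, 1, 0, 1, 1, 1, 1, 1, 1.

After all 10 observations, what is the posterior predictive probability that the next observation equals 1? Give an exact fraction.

35/46

obs 1: x=1 → posterior Beta(7, 12/5)
obs 2: x=0 → posterior Beta(7, 17/5)
obs 3: x=1 → posterior Beta(8, 17/5)
obs 4: x=0 → posterior Beta(8, 22/5)
obs 5: x=1 → posterior Beta(9, 22/5)
obs 6: x=1 → posterior Beta(10, 22/5)
obs 7: x=1 → posterior Beta(11, 22/5)
obs 8: x=1 → posterior Beta(12, 22/5)
obs 9: x=1 → posterior Beta(13, 22/5)
obs 10: x=1 → posterior Beta(14, 22/5)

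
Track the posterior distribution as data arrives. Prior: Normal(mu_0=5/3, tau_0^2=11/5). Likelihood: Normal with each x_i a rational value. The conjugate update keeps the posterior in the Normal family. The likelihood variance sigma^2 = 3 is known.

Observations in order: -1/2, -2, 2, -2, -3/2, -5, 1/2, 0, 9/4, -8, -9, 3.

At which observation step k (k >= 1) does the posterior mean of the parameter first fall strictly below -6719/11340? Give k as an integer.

k = 6

obs 1: x=-1/2 → posterior Normal(3/4, 33/26)
obs 2: x=-2 → posterior Normal(-5/74, 33/37)
obs 3: x=2 → posterior Normal(13/32, 11/16)
obs 4: x=-2 → posterior Normal(-5/118, 33/59)
obs 5: x=-3/2 → posterior Normal(-19/70, 33/70)
obs 6: x=-5 → posterior Normal(-74/81, 11/27)
obs 7: x=1/2 → posterior Normal(-137/184, 33/92)
obs 8: x=0 → posterior Normal(-137/206, 33/103)
obs 9: x=9/4 → posterior Normal(-175/456, 11/38)
obs 10: x=-8 → posterior Normal(-527/500, 33/125)
obs 11: x=-9 → posterior Normal(-923/544, 33/136)
obs 12: x=3 → posterior Normal(-113/84, 11/49)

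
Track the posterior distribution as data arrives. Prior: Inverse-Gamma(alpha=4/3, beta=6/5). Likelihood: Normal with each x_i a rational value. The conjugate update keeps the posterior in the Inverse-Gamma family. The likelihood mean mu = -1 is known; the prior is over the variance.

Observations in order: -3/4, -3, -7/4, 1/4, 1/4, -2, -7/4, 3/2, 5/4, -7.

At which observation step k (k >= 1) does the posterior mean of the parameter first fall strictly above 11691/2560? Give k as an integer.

k = 10

obs 1: x=-3/4 → posterior Inverse-Gamma(11/6, 197/160)
obs 2: x=-3 → posterior Inverse-Gamma(7/3, 517/160)
obs 3: x=-7/4 → posterior Inverse-Gamma(17/6, 281/80)
obs 4: x=1/4 → posterior Inverse-Gamma(10/3, 687/160)
obs 5: x=1/4 → posterior Inverse-Gamma(23/6, 203/40)
obs 6: x=-2 → posterior Inverse-Gamma(13/3, 223/40)
obs 7: x=-7/4 → posterior Inverse-Gamma(29/6, 937/160)
obs 8: x=3/2 → posterior Inverse-Gamma(16/3, 1437/160)
obs 9: x=5/4 → posterior Inverse-Gamma(35/6, 921/80)
obs 10: x=-7 → posterior Inverse-Gamma(19/3, 2361/80)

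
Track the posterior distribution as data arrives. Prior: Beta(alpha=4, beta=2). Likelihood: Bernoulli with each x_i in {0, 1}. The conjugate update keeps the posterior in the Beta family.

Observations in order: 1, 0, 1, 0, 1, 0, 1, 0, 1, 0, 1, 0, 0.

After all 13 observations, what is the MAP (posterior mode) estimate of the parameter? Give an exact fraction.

9/17

obs 1: x=1 → posterior Beta(5, 2)
obs 2: x=0 → posterior Beta(5, 3)
obs 3: x=1 → posterior Beta(6, 3)
obs 4: x=0 → posterior Beta(6, 4)
obs 5: x=1 → posterior Beta(7, 4)
obs 6: x=0 → posterior Beta(7, 5)
obs 7: x=1 → posterior Beta(8, 5)
obs 8: x=0 → posterior Beta(8, 6)
obs 9: x=1 → posterior Beta(9, 6)
obs 10: x=0 → posterior Beta(9, 7)
obs 11: x=1 → posterior Beta(10, 7)
obs 12: x=0 → posterior Beta(10, 8)
obs 13: x=0 → posterior Beta(10, 9)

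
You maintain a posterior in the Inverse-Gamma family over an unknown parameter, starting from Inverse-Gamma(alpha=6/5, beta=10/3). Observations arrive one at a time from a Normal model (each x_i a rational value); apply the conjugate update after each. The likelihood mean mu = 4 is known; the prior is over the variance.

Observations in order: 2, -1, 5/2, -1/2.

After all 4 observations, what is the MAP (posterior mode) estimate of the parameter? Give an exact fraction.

1745/252

obs 1: x=2 → posterior Inverse-Gamma(17/10, 16/3)
obs 2: x=-1 → posterior Inverse-Gamma(11/5, 107/6)
obs 3: x=5/2 → posterior Inverse-Gamma(27/10, 455/24)
obs 4: x=-1/2 → posterior Inverse-Gamma(16/5, 349/12)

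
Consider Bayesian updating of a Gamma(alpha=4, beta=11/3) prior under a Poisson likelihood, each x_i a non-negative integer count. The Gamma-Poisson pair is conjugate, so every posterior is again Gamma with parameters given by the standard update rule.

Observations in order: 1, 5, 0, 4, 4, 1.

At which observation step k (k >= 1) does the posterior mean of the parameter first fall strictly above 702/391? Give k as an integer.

k = 4

obs 1: x=1 → posterior Gamma(5, 14/3)
obs 2: x=5 → posterior Gamma(10, 17/3)
obs 3: x=0 → posterior Gamma(10, 20/3)
obs 4: x=4 → posterior Gamma(14, 23/3)
obs 5: x=4 → posterior Gamma(18, 26/3)
obs 6: x=1 → posterior Gamma(19, 29/3)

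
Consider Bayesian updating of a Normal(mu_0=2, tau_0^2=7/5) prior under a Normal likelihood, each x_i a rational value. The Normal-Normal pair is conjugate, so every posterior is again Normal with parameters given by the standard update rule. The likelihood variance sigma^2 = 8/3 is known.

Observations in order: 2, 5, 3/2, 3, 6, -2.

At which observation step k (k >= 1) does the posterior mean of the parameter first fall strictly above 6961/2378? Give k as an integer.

k = 5

obs 1: x=2 → posterior Normal(2, 56/61)
obs 2: x=5 → posterior Normal(227/82, 28/41)
obs 3: x=3/2 → posterior Normal(517/206, 56/103)
obs 4: x=3 → posterior Normal(643/248, 14/31)
obs 5: x=6 → posterior Normal(179/58, 56/145)
obs 6: x=-2 → posterior Normal(811/332, 28/83)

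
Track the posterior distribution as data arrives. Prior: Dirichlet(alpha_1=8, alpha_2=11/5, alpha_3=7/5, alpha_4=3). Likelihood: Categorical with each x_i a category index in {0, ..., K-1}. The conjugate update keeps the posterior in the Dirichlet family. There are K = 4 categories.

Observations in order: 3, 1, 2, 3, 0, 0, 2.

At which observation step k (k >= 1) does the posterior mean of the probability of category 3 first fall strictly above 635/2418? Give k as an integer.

obs 1: x=3 → posterior Dirichlet(8, 11/5, 7/5, 4)
obs 2: x=1 → posterior Dirichlet(8, 16/5, 7/5, 4)
obs 3: x=2 → posterior Dirichlet(8, 16/5, 12/5, 4)
obs 4: x=3 → posterior Dirichlet(8, 16/5, 12/5, 5)
obs 5: x=0 → posterior Dirichlet(9, 16/5, 12/5, 5)
obs 6: x=0 → posterior Dirichlet(10, 16/5, 12/5, 5)
obs 7: x=2 → posterior Dirichlet(10, 16/5, 17/5, 5)

k = 4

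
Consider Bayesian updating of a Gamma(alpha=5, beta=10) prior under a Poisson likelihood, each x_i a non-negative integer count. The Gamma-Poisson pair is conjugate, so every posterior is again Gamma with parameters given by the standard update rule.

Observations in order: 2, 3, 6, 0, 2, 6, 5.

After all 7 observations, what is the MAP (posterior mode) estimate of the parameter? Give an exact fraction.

28/17

obs 1: x=2 → posterior Gamma(7, 11)
obs 2: x=3 → posterior Gamma(10, 12)
obs 3: x=6 → posterior Gamma(16, 13)
obs 4: x=0 → posterior Gamma(16, 14)
obs 5: x=2 → posterior Gamma(18, 15)
obs 6: x=6 → posterior Gamma(24, 16)
obs 7: x=5 → posterior Gamma(29, 17)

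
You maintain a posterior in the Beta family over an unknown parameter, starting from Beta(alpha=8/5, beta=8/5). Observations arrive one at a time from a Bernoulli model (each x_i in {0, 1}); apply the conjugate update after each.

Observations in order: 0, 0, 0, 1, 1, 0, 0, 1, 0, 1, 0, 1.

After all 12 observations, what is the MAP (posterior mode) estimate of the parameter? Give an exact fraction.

14/33

obs 1: x=0 → posterior Beta(8/5, 13/5)
obs 2: x=0 → posterior Beta(8/5, 18/5)
obs 3: x=0 → posterior Beta(8/5, 23/5)
obs 4: x=1 → posterior Beta(13/5, 23/5)
obs 5: x=1 → posterior Beta(18/5, 23/5)
obs 6: x=0 → posterior Beta(18/5, 28/5)
obs 7: x=0 → posterior Beta(18/5, 33/5)
obs 8: x=1 → posterior Beta(23/5, 33/5)
obs 9: x=0 → posterior Beta(23/5, 38/5)
obs 10: x=1 → posterior Beta(28/5, 38/5)
obs 11: x=0 → posterior Beta(28/5, 43/5)
obs 12: x=1 → posterior Beta(33/5, 43/5)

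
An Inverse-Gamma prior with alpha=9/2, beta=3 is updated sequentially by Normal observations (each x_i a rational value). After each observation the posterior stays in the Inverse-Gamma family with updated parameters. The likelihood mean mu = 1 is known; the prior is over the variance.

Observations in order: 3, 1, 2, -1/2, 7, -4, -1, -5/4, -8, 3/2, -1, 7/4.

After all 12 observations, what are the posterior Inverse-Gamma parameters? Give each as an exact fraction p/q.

obs 1: x=3 → posterior Inverse-Gamma(5, 5)
obs 2: x=1 → posterior Inverse-Gamma(11/2, 5)
obs 3: x=2 → posterior Inverse-Gamma(6, 11/2)
obs 4: x=-1/2 → posterior Inverse-Gamma(13/2, 53/8)
obs 5: x=7 → posterior Inverse-Gamma(7, 197/8)
obs 6: x=-4 → posterior Inverse-Gamma(15/2, 297/8)
obs 7: x=-1 → posterior Inverse-Gamma(8, 313/8)
obs 8: x=-5/4 → posterior Inverse-Gamma(17/2, 1333/32)
obs 9: x=-8 → posterior Inverse-Gamma(9, 2629/32)
obs 10: x=3/2 → posterior Inverse-Gamma(19/2, 2633/32)
obs 11: x=-1 → posterior Inverse-Gamma(10, 2697/32)
obs 12: x=7/4 → posterior Inverse-Gamma(21/2, 1353/16)

alpha=21/2, beta=1353/16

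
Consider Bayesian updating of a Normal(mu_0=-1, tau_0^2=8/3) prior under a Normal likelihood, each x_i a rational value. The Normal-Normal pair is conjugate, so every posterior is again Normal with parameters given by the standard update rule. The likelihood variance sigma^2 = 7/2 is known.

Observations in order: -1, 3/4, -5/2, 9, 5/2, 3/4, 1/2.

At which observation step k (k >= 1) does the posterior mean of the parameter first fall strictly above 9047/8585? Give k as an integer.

k = 5

obs 1: x=-1 → posterior Normal(-1, 56/37)
obs 2: x=3/4 → posterior Normal(-25/53, 56/53)
obs 3: x=-5/2 → posterior Normal(-65/69, 56/69)
obs 4: x=9 → posterior Normal(79/85, 56/85)
obs 5: x=5/2 → posterior Normal(119/101, 56/101)
obs 6: x=3/4 → posterior Normal(131/117, 56/117)
obs 7: x=1/2 → posterior Normal(139/133, 8/19)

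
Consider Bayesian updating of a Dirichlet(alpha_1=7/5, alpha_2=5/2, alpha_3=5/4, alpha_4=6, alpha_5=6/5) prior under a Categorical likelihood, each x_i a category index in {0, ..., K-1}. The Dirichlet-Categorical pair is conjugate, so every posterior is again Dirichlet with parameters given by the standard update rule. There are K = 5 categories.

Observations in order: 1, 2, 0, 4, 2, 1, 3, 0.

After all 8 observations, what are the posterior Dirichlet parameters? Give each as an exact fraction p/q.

alpha_1=17/5, alpha_2=9/2, alpha_3=13/4, alpha_4=7, alpha_5=11/5

obs 1: x=1 → posterior Dirichlet(7/5, 7/2, 5/4, 6, 6/5)
obs 2: x=2 → posterior Dirichlet(7/5, 7/2, 9/4, 6, 6/5)
obs 3: x=0 → posterior Dirichlet(12/5, 7/2, 9/4, 6, 6/5)
obs 4: x=4 → posterior Dirichlet(12/5, 7/2, 9/4, 6, 11/5)
obs 5: x=2 → posterior Dirichlet(12/5, 7/2, 13/4, 6, 11/5)
obs 6: x=1 → posterior Dirichlet(12/5, 9/2, 13/4, 6, 11/5)
obs 7: x=3 → posterior Dirichlet(12/5, 9/2, 13/4, 7, 11/5)
obs 8: x=0 → posterior Dirichlet(17/5, 9/2, 13/4, 7, 11/5)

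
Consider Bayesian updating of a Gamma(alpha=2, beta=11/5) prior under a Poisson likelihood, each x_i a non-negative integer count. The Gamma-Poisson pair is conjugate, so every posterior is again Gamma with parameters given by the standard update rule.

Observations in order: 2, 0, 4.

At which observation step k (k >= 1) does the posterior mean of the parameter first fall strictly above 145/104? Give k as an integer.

k = 3

obs 1: x=2 → posterior Gamma(4, 16/5)
obs 2: x=0 → posterior Gamma(4, 21/5)
obs 3: x=4 → posterior Gamma(8, 26/5)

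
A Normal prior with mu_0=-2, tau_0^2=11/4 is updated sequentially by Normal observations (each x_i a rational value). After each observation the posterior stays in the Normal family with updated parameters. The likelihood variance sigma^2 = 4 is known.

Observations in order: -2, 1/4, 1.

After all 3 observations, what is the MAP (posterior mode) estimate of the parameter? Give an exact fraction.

-23/28

obs 1: x=-2 → posterior Normal(-2, 44/27)
obs 2: x=1/4 → posterior Normal(-205/152, 22/19)
obs 3: x=1 → posterior Normal(-23/28, 44/49)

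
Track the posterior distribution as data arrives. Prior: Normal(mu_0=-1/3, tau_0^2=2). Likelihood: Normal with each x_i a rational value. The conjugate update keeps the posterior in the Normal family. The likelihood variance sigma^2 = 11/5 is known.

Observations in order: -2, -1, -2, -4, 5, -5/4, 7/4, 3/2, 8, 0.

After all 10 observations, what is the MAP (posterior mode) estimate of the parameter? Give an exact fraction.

obs 1: x=-2 → posterior Normal(-71/63, 22/21)
obs 2: x=-1 → posterior Normal(-101/93, 22/31)
obs 3: x=-2 → posterior Normal(-161/123, 22/41)
obs 4: x=-4 → posterior Normal(-281/153, 22/51)
obs 5: x=5 → posterior Normal(-131/183, 22/61)
obs 6: x=-5/4 → posterior Normal(-337/426, 22/71)
obs 7: x=7/4 → posterior Normal(-116/243, 22/81)
obs 8: x=3/2 → posterior Normal(-71/273, 22/91)
obs 9: x=8 → posterior Normal(169/303, 22/101)
obs 10: x=0 → posterior Normal(169/333, 22/111)

169/333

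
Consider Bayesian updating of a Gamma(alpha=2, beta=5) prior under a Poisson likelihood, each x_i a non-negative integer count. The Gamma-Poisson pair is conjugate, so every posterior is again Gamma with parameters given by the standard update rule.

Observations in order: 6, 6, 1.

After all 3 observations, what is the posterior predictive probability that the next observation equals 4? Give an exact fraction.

11962686510202880/150094635296999121

obs 1: x=6 → posterior Gamma(8, 6)
obs 2: x=6 → posterior Gamma(14, 7)
obs 3: x=1 → posterior Gamma(15, 8)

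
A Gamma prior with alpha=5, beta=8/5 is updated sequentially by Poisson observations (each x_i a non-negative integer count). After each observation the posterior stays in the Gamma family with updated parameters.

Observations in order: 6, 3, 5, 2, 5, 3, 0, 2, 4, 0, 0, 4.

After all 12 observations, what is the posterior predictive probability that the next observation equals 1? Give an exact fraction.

57264069337409015763403538318013011343590932898282279242572854697645834240/341125672472605815737240060891364026523290350856811222245874647291144654401

obs 1: x=6 → posterior Gamma(11, 13/5)
obs 2: x=3 → posterior Gamma(14, 18/5)
obs 3: x=5 → posterior Gamma(19, 23/5)
obs 4: x=2 → posterior Gamma(21, 28/5)
obs 5: x=5 → posterior Gamma(26, 33/5)
obs 6: x=3 → posterior Gamma(29, 38/5)
obs 7: x=0 → posterior Gamma(29, 43/5)
obs 8: x=2 → posterior Gamma(31, 48/5)
obs 9: x=4 → posterior Gamma(35, 53/5)
obs 10: x=0 → posterior Gamma(35, 58/5)
obs 11: x=0 → posterior Gamma(35, 63/5)
obs 12: x=4 → posterior Gamma(39, 68/5)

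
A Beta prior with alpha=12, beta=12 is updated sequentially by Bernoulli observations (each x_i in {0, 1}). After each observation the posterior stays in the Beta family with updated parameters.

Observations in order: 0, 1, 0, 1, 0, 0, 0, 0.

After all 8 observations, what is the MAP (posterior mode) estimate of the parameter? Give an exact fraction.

obs 1: x=0 → posterior Beta(12, 13)
obs 2: x=1 → posterior Beta(13, 13)
obs 3: x=0 → posterior Beta(13, 14)
obs 4: x=1 → posterior Beta(14, 14)
obs 5: x=0 → posterior Beta(14, 15)
obs 6: x=0 → posterior Beta(14, 16)
obs 7: x=0 → posterior Beta(14, 17)
obs 8: x=0 → posterior Beta(14, 18)

13/30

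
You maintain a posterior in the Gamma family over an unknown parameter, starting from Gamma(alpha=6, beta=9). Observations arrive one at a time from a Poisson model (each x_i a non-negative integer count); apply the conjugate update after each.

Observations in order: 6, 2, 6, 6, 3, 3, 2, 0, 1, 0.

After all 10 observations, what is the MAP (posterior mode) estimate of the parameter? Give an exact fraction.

obs 1: x=6 → posterior Gamma(12, 10)
obs 2: x=2 → posterior Gamma(14, 11)
obs 3: x=6 → posterior Gamma(20, 12)
obs 4: x=6 → posterior Gamma(26, 13)
obs 5: x=3 → posterior Gamma(29, 14)
obs 6: x=3 → posterior Gamma(32, 15)
obs 7: x=2 → posterior Gamma(34, 16)
obs 8: x=0 → posterior Gamma(34, 17)
obs 9: x=1 → posterior Gamma(35, 18)
obs 10: x=0 → posterior Gamma(35, 19)

34/19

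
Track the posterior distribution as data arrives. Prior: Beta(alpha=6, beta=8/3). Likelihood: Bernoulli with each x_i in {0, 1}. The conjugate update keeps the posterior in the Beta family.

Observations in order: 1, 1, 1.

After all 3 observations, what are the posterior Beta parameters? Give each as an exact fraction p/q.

obs 1: x=1 → posterior Beta(7, 8/3)
obs 2: x=1 → posterior Beta(8, 8/3)
obs 3: x=1 → posterior Beta(9, 8/3)

alpha=9, beta=8/3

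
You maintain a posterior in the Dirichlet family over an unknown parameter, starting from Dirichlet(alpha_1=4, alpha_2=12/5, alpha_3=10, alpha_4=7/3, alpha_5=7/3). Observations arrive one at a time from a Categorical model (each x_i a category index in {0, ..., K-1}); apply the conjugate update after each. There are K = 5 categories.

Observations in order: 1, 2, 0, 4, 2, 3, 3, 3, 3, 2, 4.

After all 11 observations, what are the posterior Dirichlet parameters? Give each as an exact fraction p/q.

alpha_1=5, alpha_2=17/5, alpha_3=13, alpha_4=19/3, alpha_5=13/3

obs 1: x=1 → posterior Dirichlet(4, 17/5, 10, 7/3, 7/3)
obs 2: x=2 → posterior Dirichlet(4, 17/5, 11, 7/3, 7/3)
obs 3: x=0 → posterior Dirichlet(5, 17/5, 11, 7/3, 7/3)
obs 4: x=4 → posterior Dirichlet(5, 17/5, 11, 7/3, 10/3)
obs 5: x=2 → posterior Dirichlet(5, 17/5, 12, 7/3, 10/3)
obs 6: x=3 → posterior Dirichlet(5, 17/5, 12, 10/3, 10/3)
obs 7: x=3 → posterior Dirichlet(5, 17/5, 12, 13/3, 10/3)
obs 8: x=3 → posterior Dirichlet(5, 17/5, 12, 16/3, 10/3)
obs 9: x=3 → posterior Dirichlet(5, 17/5, 12, 19/3, 10/3)
obs 10: x=2 → posterior Dirichlet(5, 17/5, 13, 19/3, 10/3)
obs 11: x=4 → posterior Dirichlet(5, 17/5, 13, 19/3, 13/3)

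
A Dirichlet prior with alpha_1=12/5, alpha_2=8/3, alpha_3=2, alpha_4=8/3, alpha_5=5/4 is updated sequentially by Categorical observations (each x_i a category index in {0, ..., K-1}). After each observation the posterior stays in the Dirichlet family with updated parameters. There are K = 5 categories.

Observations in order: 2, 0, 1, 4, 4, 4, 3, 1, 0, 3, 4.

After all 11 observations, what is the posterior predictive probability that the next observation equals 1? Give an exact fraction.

280/1319

obs 1: x=2 → posterior Dirichlet(12/5, 8/3, 3, 8/3, 5/4)
obs 2: x=0 → posterior Dirichlet(17/5, 8/3, 3, 8/3, 5/4)
obs 3: x=1 → posterior Dirichlet(17/5, 11/3, 3, 8/3, 5/4)
obs 4: x=4 → posterior Dirichlet(17/5, 11/3, 3, 8/3, 9/4)
obs 5: x=4 → posterior Dirichlet(17/5, 11/3, 3, 8/3, 13/4)
obs 6: x=4 → posterior Dirichlet(17/5, 11/3, 3, 8/3, 17/4)
obs 7: x=3 → posterior Dirichlet(17/5, 11/3, 3, 11/3, 17/4)
obs 8: x=1 → posterior Dirichlet(17/5, 14/3, 3, 11/3, 17/4)
obs 9: x=0 → posterior Dirichlet(22/5, 14/3, 3, 11/3, 17/4)
obs 10: x=3 → posterior Dirichlet(22/5, 14/3, 3, 14/3, 17/4)
obs 11: x=4 → posterior Dirichlet(22/5, 14/3, 3, 14/3, 21/4)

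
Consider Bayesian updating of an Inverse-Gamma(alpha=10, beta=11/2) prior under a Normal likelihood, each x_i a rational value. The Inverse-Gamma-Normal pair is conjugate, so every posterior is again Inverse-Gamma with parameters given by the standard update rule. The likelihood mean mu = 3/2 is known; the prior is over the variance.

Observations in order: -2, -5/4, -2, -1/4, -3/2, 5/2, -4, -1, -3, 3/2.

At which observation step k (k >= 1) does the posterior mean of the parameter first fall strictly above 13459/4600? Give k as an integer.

obs 1: x=-2 → posterior Inverse-Gamma(21/2, 93/8)
obs 2: x=-5/4 → posterior Inverse-Gamma(11, 493/32)
obs 3: x=-2 → posterior Inverse-Gamma(23/2, 689/32)
obs 4: x=-1/4 → posterior Inverse-Gamma(12, 369/16)
obs 5: x=-3/2 → posterior Inverse-Gamma(25/2, 441/16)
obs 6: x=5/2 → posterior Inverse-Gamma(13, 449/16)
obs 7: x=-4 → posterior Inverse-Gamma(27/2, 691/16)
obs 8: x=-1 → posterior Inverse-Gamma(14, 741/16)
obs 9: x=-3 → posterior Inverse-Gamma(29/2, 903/16)
obs 10: x=3/2 → posterior Inverse-Gamma(15, 903/16)

k = 7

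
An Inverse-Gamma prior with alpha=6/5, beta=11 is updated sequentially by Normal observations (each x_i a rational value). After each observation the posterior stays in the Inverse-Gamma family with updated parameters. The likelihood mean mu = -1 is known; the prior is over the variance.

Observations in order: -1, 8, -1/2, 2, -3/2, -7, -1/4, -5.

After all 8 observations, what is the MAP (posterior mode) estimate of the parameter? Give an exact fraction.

obs 1: x=-1 → posterior Inverse-Gamma(17/10, 11)
obs 2: x=8 → posterior Inverse-Gamma(11/5, 103/2)
obs 3: x=-1/2 → posterior Inverse-Gamma(27/10, 413/8)
obs 4: x=2 → posterior Inverse-Gamma(16/5, 449/8)
obs 5: x=-3/2 → posterior Inverse-Gamma(37/10, 225/4)
obs 6: x=-7 → posterior Inverse-Gamma(21/5, 297/4)
obs 7: x=-1/4 → posterior Inverse-Gamma(47/10, 2385/32)
obs 8: x=-5 → posterior Inverse-Gamma(26/5, 2641/32)

13205/992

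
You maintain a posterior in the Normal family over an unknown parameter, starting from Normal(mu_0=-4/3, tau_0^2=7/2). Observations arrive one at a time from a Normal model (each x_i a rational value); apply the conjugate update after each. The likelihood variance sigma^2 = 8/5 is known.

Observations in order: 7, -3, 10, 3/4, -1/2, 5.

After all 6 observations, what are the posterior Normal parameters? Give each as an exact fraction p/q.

mu_0=7829/2712, tau_0^2=28/113

obs 1: x=7 → posterior Normal(671/153, 56/51)
obs 2: x=-3 → posterior Normal(178/129, 28/43)
obs 3: x=10 → posterior Normal(1406/363, 56/121)
obs 4: x=3/4 → posterior Normal(5939/1872, 14/39)
obs 5: x=-1/2 → posterior Normal(5729/2292, 56/191)
obs 6: x=5 → posterior Normal(7829/2712, 28/113)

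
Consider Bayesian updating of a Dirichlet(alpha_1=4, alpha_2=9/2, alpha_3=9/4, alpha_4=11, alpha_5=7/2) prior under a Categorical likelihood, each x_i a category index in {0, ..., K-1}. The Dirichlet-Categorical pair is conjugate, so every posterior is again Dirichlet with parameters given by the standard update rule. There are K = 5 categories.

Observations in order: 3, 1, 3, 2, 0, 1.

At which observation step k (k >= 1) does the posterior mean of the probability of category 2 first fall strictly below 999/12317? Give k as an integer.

k = 3

obs 1: x=3 → posterior Dirichlet(4, 9/2, 9/4, 12, 7/2)
obs 2: x=1 → posterior Dirichlet(4, 11/2, 9/4, 12, 7/2)
obs 3: x=3 → posterior Dirichlet(4, 11/2, 9/4, 13, 7/2)
obs 4: x=2 → posterior Dirichlet(4, 11/2, 13/4, 13, 7/2)
obs 5: x=0 → posterior Dirichlet(5, 11/2, 13/4, 13, 7/2)
obs 6: x=1 → posterior Dirichlet(5, 13/2, 13/4, 13, 7/2)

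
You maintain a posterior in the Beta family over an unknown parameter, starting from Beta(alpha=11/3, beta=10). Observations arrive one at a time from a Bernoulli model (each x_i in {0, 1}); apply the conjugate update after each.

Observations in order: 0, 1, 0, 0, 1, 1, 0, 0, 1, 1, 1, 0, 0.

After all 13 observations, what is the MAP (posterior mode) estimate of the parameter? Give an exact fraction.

obs 1: x=0 → posterior Beta(11/3, 11)
obs 2: x=1 → posterior Beta(14/3, 11)
obs 3: x=0 → posterior Beta(14/3, 12)
obs 4: x=0 → posterior Beta(14/3, 13)
obs 5: x=1 → posterior Beta(17/3, 13)
obs 6: x=1 → posterior Beta(20/3, 13)
obs 7: x=0 → posterior Beta(20/3, 14)
obs 8: x=0 → posterior Beta(20/3, 15)
obs 9: x=1 → posterior Beta(23/3, 15)
obs 10: x=1 → posterior Beta(26/3, 15)
obs 11: x=1 → posterior Beta(29/3, 15)
obs 12: x=0 → posterior Beta(29/3, 16)
obs 13: x=0 → posterior Beta(29/3, 17)

13/37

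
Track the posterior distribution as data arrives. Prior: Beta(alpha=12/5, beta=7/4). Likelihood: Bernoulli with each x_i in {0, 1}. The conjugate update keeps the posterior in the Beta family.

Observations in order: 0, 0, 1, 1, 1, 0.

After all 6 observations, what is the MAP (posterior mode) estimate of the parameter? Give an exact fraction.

88/163

obs 1: x=0 → posterior Beta(12/5, 11/4)
obs 2: x=0 → posterior Beta(12/5, 15/4)
obs 3: x=1 → posterior Beta(17/5, 15/4)
obs 4: x=1 → posterior Beta(22/5, 15/4)
obs 5: x=1 → posterior Beta(27/5, 15/4)
obs 6: x=0 → posterior Beta(27/5, 19/4)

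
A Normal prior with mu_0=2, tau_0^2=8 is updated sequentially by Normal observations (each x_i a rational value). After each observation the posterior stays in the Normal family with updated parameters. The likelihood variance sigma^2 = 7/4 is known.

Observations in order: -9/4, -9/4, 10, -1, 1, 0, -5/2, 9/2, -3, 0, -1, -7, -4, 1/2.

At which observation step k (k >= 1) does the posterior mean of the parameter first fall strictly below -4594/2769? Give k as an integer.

k = 2

obs 1: x=-9/4 → posterior Normal(-58/39, 56/39)
obs 2: x=-9/4 → posterior Normal(-130/71, 56/71)
obs 3: x=10 → posterior Normal(190/103, 56/103)
obs 4: x=-1 → posterior Normal(158/135, 56/135)
obs 5: x=1 → posterior Normal(190/167, 56/167)
obs 6: x=0 → posterior Normal(190/199, 56/199)
obs 7: x=-5/2 → posterior Normal(10/21, 8/33)
obs 8: x=9/2 → posterior Normal(254/263, 56/263)
obs 9: x=-3 → posterior Normal(158/295, 56/295)
obs 10: x=0 → posterior Normal(158/327, 56/327)
obs 11: x=-1 → posterior Normal(126/359, 56/359)
obs 12: x=-7 → posterior Normal(-98/391, 56/391)
obs 13: x=-4 → posterior Normal(-226/423, 56/423)
obs 14: x=1/2 → posterior Normal(-6/13, 8/65)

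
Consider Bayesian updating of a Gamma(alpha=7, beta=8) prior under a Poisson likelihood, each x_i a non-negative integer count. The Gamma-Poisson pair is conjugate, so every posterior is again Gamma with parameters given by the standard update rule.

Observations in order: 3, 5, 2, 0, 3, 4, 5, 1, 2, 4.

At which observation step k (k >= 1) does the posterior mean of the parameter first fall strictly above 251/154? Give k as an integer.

k = 6

obs 1: x=3 → posterior Gamma(10, 9)
obs 2: x=5 → posterior Gamma(15, 10)
obs 3: x=2 → posterior Gamma(17, 11)
obs 4: x=0 → posterior Gamma(17, 12)
obs 5: x=3 → posterior Gamma(20, 13)
obs 6: x=4 → posterior Gamma(24, 14)
obs 7: x=5 → posterior Gamma(29, 15)
obs 8: x=1 → posterior Gamma(30, 16)
obs 9: x=2 → posterior Gamma(32, 17)
obs 10: x=4 → posterior Gamma(36, 18)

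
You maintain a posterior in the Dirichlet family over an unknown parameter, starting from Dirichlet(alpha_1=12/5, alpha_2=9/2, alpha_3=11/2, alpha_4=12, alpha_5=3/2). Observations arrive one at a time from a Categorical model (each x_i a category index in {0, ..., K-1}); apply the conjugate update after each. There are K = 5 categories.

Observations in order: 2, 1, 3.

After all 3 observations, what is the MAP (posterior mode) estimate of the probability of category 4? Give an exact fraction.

obs 1: x=2 → posterior Dirichlet(12/5, 9/2, 13/2, 12, 3/2)
obs 2: x=1 → posterior Dirichlet(12/5, 11/2, 13/2, 12, 3/2)
obs 3: x=3 → posterior Dirichlet(12/5, 11/2, 13/2, 13, 3/2)

5/239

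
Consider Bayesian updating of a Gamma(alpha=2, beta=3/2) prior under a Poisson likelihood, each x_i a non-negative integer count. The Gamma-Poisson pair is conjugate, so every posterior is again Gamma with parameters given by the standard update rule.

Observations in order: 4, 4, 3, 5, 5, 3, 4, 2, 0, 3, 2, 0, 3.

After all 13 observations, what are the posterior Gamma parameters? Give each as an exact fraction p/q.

obs 1: x=4 → posterior Gamma(6, 5/2)
obs 2: x=4 → posterior Gamma(10, 7/2)
obs 3: x=3 → posterior Gamma(13, 9/2)
obs 4: x=5 → posterior Gamma(18, 11/2)
obs 5: x=5 → posterior Gamma(23, 13/2)
obs 6: x=3 → posterior Gamma(26, 15/2)
obs 7: x=4 → posterior Gamma(30, 17/2)
obs 8: x=2 → posterior Gamma(32, 19/2)
obs 9: x=0 → posterior Gamma(32, 21/2)
obs 10: x=3 → posterior Gamma(35, 23/2)
obs 11: x=2 → posterior Gamma(37, 25/2)
obs 12: x=0 → posterior Gamma(37, 27/2)
obs 13: x=3 → posterior Gamma(40, 29/2)

alpha=40, beta=29/2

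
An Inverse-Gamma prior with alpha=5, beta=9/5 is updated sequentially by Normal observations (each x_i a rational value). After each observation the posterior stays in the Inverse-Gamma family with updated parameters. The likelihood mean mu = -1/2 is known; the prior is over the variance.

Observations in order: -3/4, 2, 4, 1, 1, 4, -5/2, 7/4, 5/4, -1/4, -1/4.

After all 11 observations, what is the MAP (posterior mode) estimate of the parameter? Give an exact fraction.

5373/1840

obs 1: x=-3/4 → posterior Inverse-Gamma(11/2, 293/160)
obs 2: x=2 → posterior Inverse-Gamma(6, 793/160)
obs 3: x=4 → posterior Inverse-Gamma(13/2, 2413/160)
obs 4: x=1 → posterior Inverse-Gamma(7, 2593/160)
obs 5: x=1 → posterior Inverse-Gamma(15/2, 2773/160)
obs 6: x=4 → posterior Inverse-Gamma(8, 4393/160)
obs 7: x=-5/2 → posterior Inverse-Gamma(17/2, 4713/160)
obs 8: x=7/4 → posterior Inverse-Gamma(9, 2559/80)
obs 9: x=5/4 → posterior Inverse-Gamma(19/2, 5363/160)
obs 10: x=-1/4 → posterior Inverse-Gamma(10, 671/20)
obs 11: x=-1/4 → posterior Inverse-Gamma(21/2, 5373/160)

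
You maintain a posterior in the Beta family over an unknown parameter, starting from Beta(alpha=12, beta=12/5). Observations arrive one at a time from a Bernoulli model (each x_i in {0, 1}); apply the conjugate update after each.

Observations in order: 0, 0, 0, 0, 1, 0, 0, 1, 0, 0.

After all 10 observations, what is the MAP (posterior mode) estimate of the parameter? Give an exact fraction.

65/112

obs 1: x=0 → posterior Beta(12, 17/5)
obs 2: x=0 → posterior Beta(12, 22/5)
obs 3: x=0 → posterior Beta(12, 27/5)
obs 4: x=0 → posterior Beta(12, 32/5)
obs 5: x=1 → posterior Beta(13, 32/5)
obs 6: x=0 → posterior Beta(13, 37/5)
obs 7: x=0 → posterior Beta(13, 42/5)
obs 8: x=1 → posterior Beta(14, 42/5)
obs 9: x=0 → posterior Beta(14, 47/5)
obs 10: x=0 → posterior Beta(14, 52/5)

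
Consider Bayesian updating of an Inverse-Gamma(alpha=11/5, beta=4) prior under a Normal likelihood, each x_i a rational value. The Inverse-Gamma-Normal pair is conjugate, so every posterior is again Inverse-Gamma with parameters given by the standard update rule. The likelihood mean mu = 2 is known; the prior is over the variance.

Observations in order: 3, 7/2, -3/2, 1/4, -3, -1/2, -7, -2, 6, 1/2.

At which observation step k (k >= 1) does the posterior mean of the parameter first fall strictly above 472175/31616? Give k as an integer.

obs 1: x=3 → posterior Inverse-Gamma(27/10, 9/2)
obs 2: x=7/2 → posterior Inverse-Gamma(16/5, 45/8)
obs 3: x=-3/2 → posterior Inverse-Gamma(37/10, 47/4)
obs 4: x=1/4 → posterior Inverse-Gamma(21/5, 425/32)
obs 5: x=-3 → posterior Inverse-Gamma(47/10, 825/32)
obs 6: x=-1/2 → posterior Inverse-Gamma(26/5, 925/32)
obs 7: x=-7 → posterior Inverse-Gamma(57/10, 2221/32)
obs 8: x=-2 → posterior Inverse-Gamma(31/5, 2477/32)
obs 9: x=6 → posterior Inverse-Gamma(67/10, 2733/32)
obs 10: x=1/2 → posterior Inverse-Gamma(36/5, 2769/32)

k = 9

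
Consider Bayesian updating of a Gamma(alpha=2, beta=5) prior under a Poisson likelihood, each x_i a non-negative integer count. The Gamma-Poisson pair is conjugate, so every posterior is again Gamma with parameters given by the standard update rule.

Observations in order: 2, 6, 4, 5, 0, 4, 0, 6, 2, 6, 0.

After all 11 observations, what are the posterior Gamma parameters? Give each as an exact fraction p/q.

obs 1: x=2 → posterior Gamma(4, 6)
obs 2: x=6 → posterior Gamma(10, 7)
obs 3: x=4 → posterior Gamma(14, 8)
obs 4: x=5 → posterior Gamma(19, 9)
obs 5: x=0 → posterior Gamma(19, 10)
obs 6: x=4 → posterior Gamma(23, 11)
obs 7: x=0 → posterior Gamma(23, 12)
obs 8: x=6 → posterior Gamma(29, 13)
obs 9: x=2 → posterior Gamma(31, 14)
obs 10: x=6 → posterior Gamma(37, 15)
obs 11: x=0 → posterior Gamma(37, 16)

alpha=37, beta=16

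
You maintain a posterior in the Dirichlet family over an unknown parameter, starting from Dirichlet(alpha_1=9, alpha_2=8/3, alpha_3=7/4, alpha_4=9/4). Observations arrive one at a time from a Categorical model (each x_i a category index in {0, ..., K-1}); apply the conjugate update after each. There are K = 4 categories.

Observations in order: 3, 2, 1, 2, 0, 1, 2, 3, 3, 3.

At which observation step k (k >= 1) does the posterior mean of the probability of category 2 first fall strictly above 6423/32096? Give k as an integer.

k = 7

obs 1: x=3 → posterior Dirichlet(9, 8/3, 7/4, 13/4)
obs 2: x=2 → posterior Dirichlet(9, 8/3, 11/4, 13/4)
obs 3: x=1 → posterior Dirichlet(9, 11/3, 11/4, 13/4)
obs 4: x=2 → posterior Dirichlet(9, 11/3, 15/4, 13/4)
obs 5: x=0 → posterior Dirichlet(10, 11/3, 15/4, 13/4)
obs 6: x=1 → posterior Dirichlet(10, 14/3, 15/4, 13/4)
obs 7: x=2 → posterior Dirichlet(10, 14/3, 19/4, 13/4)
obs 8: x=3 → posterior Dirichlet(10, 14/3, 19/4, 17/4)
obs 9: x=3 → posterior Dirichlet(10, 14/3, 19/4, 21/4)
obs 10: x=3 → posterior Dirichlet(10, 14/3, 19/4, 25/4)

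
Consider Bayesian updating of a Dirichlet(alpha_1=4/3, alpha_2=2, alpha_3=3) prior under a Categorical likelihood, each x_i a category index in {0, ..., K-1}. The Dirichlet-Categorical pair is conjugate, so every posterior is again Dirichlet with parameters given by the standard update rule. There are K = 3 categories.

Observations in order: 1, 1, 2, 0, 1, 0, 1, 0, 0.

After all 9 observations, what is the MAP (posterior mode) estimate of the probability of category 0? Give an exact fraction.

13/37

obs 1: x=1 → posterior Dirichlet(4/3, 3, 3)
obs 2: x=1 → posterior Dirichlet(4/3, 4, 3)
obs 3: x=2 → posterior Dirichlet(4/3, 4, 4)
obs 4: x=0 → posterior Dirichlet(7/3, 4, 4)
obs 5: x=1 → posterior Dirichlet(7/3, 5, 4)
obs 6: x=0 → posterior Dirichlet(10/3, 5, 4)
obs 7: x=1 → posterior Dirichlet(10/3, 6, 4)
obs 8: x=0 → posterior Dirichlet(13/3, 6, 4)
obs 9: x=0 → posterior Dirichlet(16/3, 6, 4)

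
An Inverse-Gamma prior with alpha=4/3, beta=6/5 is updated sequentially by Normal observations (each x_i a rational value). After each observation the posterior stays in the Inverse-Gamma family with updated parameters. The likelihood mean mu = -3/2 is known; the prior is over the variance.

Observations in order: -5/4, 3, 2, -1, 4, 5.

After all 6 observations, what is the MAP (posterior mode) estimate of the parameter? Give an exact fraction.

obs 1: x=-5/4 → posterior Inverse-Gamma(11/6, 197/160)
obs 2: x=3 → posterior Inverse-Gamma(7/3, 1817/160)
obs 3: x=2 → posterior Inverse-Gamma(17/6, 2797/160)
obs 4: x=-1 → posterior Inverse-Gamma(10/3, 2817/160)
obs 5: x=4 → posterior Inverse-Gamma(23/6, 5237/160)
obs 6: x=5 → posterior Inverse-Gamma(13/3, 8617/160)

25851/2560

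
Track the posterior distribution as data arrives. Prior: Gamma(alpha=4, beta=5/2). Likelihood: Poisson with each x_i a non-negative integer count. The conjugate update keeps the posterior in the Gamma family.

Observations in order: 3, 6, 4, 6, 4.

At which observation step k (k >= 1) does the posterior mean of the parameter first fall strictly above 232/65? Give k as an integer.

obs 1: x=3 → posterior Gamma(7, 7/2)
obs 2: x=6 → posterior Gamma(13, 9/2)
obs 3: x=4 → posterior Gamma(17, 11/2)
obs 4: x=6 → posterior Gamma(23, 13/2)
obs 5: x=4 → posterior Gamma(27, 15/2)

k = 5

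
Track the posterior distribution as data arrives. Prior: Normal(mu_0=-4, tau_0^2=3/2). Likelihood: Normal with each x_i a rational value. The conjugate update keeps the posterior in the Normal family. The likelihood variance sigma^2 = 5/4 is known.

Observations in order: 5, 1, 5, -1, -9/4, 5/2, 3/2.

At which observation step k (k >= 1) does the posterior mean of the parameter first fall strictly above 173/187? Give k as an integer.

obs 1: x=5 → posterior Normal(10/11, 15/22)
obs 2: x=1 → posterior Normal(16/17, 15/34)
obs 3: x=5 → posterior Normal(2, 15/46)
obs 4: x=-1 → posterior Normal(40/29, 15/58)
obs 5: x=-9/4 → posterior Normal(53/70, 3/14)
obs 6: x=5/2 → posterior Normal(83/82, 15/82)
obs 7: x=3/2 → posterior Normal(101/94, 15/94)

k = 2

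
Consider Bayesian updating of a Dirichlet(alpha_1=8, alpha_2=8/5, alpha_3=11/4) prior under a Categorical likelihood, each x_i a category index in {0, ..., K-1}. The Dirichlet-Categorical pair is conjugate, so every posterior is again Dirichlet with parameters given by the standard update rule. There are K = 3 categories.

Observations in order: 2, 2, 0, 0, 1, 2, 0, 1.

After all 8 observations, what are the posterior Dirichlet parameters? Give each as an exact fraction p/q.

alpha_1=11, alpha_2=18/5, alpha_3=23/4

obs 1: x=2 → posterior Dirichlet(8, 8/5, 15/4)
obs 2: x=2 → posterior Dirichlet(8, 8/5, 19/4)
obs 3: x=0 → posterior Dirichlet(9, 8/5, 19/4)
obs 4: x=0 → posterior Dirichlet(10, 8/5, 19/4)
obs 5: x=1 → posterior Dirichlet(10, 13/5, 19/4)
obs 6: x=2 → posterior Dirichlet(10, 13/5, 23/4)
obs 7: x=0 → posterior Dirichlet(11, 13/5, 23/4)
obs 8: x=1 → posterior Dirichlet(11, 18/5, 23/4)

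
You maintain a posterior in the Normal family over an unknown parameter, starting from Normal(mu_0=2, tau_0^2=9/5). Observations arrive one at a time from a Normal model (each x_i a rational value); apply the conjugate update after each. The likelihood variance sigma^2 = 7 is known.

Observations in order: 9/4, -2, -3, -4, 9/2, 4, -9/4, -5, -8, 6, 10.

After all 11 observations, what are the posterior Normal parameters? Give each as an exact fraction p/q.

mu_0=185/268, tau_0^2=63/134

obs 1: x=9/4 → posterior Normal(361/176, 63/44)
obs 2: x=-2 → posterior Normal(289/212, 63/53)
obs 3: x=-3 → posterior Normal(181/248, 63/62)
obs 4: x=-4 → posterior Normal(37/284, 63/71)
obs 5: x=9/2 → posterior Normal(199/320, 63/80)
obs 6: x=4 → posterior Normal(343/356, 63/89)
obs 7: x=-9/4 → posterior Normal(131/196, 9/14)
obs 8: x=-5 → posterior Normal(41/214, 63/107)
obs 9: x=-8 → posterior Normal(-103/232, 63/116)
obs 10: x=6 → posterior Normal(1/50, 63/125)
obs 11: x=10 → posterior Normal(185/268, 63/134)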